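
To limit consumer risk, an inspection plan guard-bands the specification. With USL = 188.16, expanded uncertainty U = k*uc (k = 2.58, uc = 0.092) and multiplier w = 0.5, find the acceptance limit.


U = k * uc = 2.58 * 0.092 = 0.23736
guard band g = w * U = 0.5 * 0.23736 = 0.11868
AL = USL - g = 188.16 - 0.11868
AL = 188.0413

188.0413


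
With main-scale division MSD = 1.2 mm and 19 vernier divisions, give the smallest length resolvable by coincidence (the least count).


LC = MSD / n_div
= 1.2 / 19
= 0.0632

0.0632


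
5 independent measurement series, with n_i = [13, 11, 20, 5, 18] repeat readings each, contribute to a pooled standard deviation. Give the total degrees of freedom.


nu = sum_i (n_i - 1)
nu = ((13 - 1) + (11 - 1) + (20 - 1) + (5 - 1) + (18 - 1))
nu = 12 + 10 + 19 + 4 + 17
nu = 62

62


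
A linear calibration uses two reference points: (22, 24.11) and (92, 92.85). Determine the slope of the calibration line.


slope = (y2 - y1) / (x2 - x1)
= (92.85 - 24.11) / (92 - 22)
= 68.7400 / 70
= 0.9820

0.9820


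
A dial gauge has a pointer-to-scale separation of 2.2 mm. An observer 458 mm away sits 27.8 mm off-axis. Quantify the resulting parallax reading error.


error = h * offset / d
= 2.2 * 27.8 / 458
= 0.1335

0.1335


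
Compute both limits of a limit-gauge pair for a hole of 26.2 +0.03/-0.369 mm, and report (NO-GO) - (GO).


GO = nominal - lower_tol (smallest hole = maximum material condition)
GO = 26.2 - 0.369 = 25.831
NO-GO = nominal + upper_tol (largest hole = least material condition)
NO-GO = 26.2 + 0.03 = 26.23
spread = NO-GO - GO = 26.23 - 25.831 = 0.3990

0.3990


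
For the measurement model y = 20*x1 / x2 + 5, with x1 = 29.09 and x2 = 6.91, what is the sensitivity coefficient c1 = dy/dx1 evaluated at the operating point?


y = 20*x1 / x2 + 5
dy/dx1 = 20/x2
Evaluate at x2 = 6.91: c1 = 20 / 6.91
c1 = 2.8944

2.8944


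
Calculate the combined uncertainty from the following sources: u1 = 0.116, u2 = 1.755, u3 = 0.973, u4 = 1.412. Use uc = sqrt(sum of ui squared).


uc = sqrt(0.116^2 + 1.755^2 + 0.973^2 + 1.412^2)
uc = sqrt(6.033954)
uc = 2.4564

2.4564


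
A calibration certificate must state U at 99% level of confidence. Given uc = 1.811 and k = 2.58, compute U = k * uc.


U = k * uc
U = 2.58 * 1.811
U = 4.6724

4.6724


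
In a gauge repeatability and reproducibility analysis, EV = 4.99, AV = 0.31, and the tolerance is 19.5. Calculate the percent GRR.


GRR = sqrt(EV^2 + AV^2) = sqrt(4.99^2 + 0.31^2) = 4.99962
%GRR = GRR / tol * 100 = 4.99962 / 19.5 * 100
%GRR = 25.6391

25.6391


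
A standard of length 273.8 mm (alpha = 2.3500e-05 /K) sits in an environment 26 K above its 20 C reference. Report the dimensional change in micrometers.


dL = L * alpha * dT
= 273.8 * 2.3500e-05 * 26
= 0.1672918 mm
dL_um = 0.1672918 * 1000 = 167.2918 um

167.2918


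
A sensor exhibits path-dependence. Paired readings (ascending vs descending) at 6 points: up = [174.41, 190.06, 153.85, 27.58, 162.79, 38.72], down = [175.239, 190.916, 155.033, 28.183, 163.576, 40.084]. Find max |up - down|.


|174.41 - 175.239| = 0.8290
|190.06 - 190.916| = 0.8560
|153.85 - 155.033| = 1.1830
|27.58 - 28.183| = 0.6030
|162.79 - 163.576| = 0.7860
|38.72 - 40.084| = 1.3640
hysteresis = max(diffs) = 1.3640

1.3640


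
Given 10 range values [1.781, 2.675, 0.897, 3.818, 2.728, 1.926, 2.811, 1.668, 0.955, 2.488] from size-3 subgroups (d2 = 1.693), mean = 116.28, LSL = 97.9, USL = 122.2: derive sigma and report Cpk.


R_bar = (1.781 + 2.675 + 0.897 + 3.818 + 2.728 + 1.926 + 2.811 + 1.668 + 0.955 + 2.488) / 10 = 2.1747
sigma = R_bar / d2 = 2.1747 / 1.693 = 1.2845245
Cp = (USL - LSL)/(6*sigma) = (122.2 - 97.9)/(6*1.2845245) = 3.1529
Cpu = (122.2 - 116.28)/(3*1.2845245) = 1.5362
Cpl = (116.28 - 97.9)/(3*1.2845245) = 4.7696
Cpk = min(Cpu, Cpl) = 1.5362

1.5362


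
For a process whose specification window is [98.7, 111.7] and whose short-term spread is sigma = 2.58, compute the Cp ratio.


Cp = (USL - LSL) / (6 * sigma)
= (111.7 - 98.7) / (6 * 2.58)
= 13.0000 / 15.4800
= 0.8398

0.8398


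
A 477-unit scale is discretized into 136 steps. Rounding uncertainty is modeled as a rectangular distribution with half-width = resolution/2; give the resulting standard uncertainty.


resolution = range / divisions
resolution = 477 / 136 = 3.5073529
u_res = resolution / (2*sqrt(3))
u_res = 3.5073529 / 3.4641016
u_res = 1.0125

1.0125


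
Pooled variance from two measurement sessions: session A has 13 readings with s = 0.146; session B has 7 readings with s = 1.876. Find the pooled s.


s_p = sqrt(((n1-1)*s1^2 + (n2-1)*s2^2) / (n1+n2-2))
numerator = (13-1)*0.146^2 + (7-1)*1.876^2 = 0.255792 + 21.116256 = 21.372048
denominator = 13 + 7 - 2 = 18
s_p^2 = 21.372048 / 18 = 1.187336
s_p = sqrt(1.187336) = 1.0896

1.0896


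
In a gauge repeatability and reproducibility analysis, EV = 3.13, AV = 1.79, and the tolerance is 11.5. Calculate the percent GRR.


GRR = sqrt(EV^2 + AV^2) = sqrt(3.13^2 + 1.79^2) = 3.6056899
%GRR = GRR / tol * 100 = 3.6056899 / 11.5 * 100
%GRR = 31.3538

31.3538


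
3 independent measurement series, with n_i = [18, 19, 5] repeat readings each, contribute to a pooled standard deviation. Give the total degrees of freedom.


nu = sum_i (n_i - 1)
nu = ((18 - 1) + (19 - 1) + (5 - 1))
nu = 17 + 18 + 4
nu = 39

39


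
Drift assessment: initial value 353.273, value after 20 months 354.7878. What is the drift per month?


rate = (v2 - v1) / months
= (354.7878 - 353.273) / 20
= 1.5148 / 20
= 0.0757

0.0757


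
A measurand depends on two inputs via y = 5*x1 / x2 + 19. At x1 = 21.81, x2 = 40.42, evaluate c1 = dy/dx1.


y = 5*x1 / x2 + 19
dy/dx1 = 5/x2
Evaluate at x2 = 40.42: c1 = 5 / 40.42
c1 = 0.1237

0.1237


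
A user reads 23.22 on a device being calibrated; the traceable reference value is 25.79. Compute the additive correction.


Correction = standard - reading
= 25.79 - 23.22
= 2.5700

2.5700


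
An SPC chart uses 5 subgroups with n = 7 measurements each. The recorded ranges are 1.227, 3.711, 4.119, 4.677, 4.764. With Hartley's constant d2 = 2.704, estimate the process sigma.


R_bar = (1.227 + 3.711 + 4.119 + 4.677 + 4.764) / 5
R_bar = 18.498 / 5 = 3.6996
sigma_hat = R_bar / d2 = 3.6996 / 2.704 = 1.3682

1.3682


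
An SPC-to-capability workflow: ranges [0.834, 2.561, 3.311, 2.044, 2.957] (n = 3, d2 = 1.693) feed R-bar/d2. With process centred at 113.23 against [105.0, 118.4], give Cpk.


R_bar = (0.834 + 2.561 + 3.311 + 2.044 + 2.957) / 5 = 2.3414
sigma = R_bar / d2 = 2.3414 / 1.693 = 1.3829888
Cp = (USL - LSL)/(6*sigma) = (118.4 - 105.0)/(6*1.3829888) = 1.6149
Cpu = (118.4 - 113.23)/(3*1.3829888) = 1.2461
Cpl = (113.23 - 105.0)/(3*1.3829888) = 1.9836
Cpk = min(Cpu, Cpl) = 1.2461

1.2461


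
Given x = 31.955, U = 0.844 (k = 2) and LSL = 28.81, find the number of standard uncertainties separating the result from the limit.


u = U / k = 0.844 / 2 = 0.422
margin = |LSL - x| = |28.81 - 31.955| = 3.145
z = margin / u = 3.145 / 0.422
z = 7.4526

7.4526


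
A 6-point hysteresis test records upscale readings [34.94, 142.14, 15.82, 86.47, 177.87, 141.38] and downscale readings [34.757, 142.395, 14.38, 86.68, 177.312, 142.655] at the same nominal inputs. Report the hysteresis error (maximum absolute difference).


|34.94 - 34.757| = 0.1830
|142.14 - 142.395| = 0.2550
|15.82 - 14.38| = 1.4400
|86.47 - 86.68| = 0.2100
|177.87 - 177.312| = 0.5580
|141.38 - 142.655| = 1.2750
hysteresis = max(diffs) = 1.4400

1.4400


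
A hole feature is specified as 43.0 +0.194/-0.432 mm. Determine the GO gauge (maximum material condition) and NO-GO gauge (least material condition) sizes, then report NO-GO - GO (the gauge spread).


GO = nominal - lower_tol (smallest hole = maximum material condition)
GO = 43.0 - 0.432 = 42.568
NO-GO = nominal + upper_tol (largest hole = least material condition)
NO-GO = 43.0 + 0.194 = 43.194
spread = NO-GO - GO = 43.194 - 42.568 = 0.6260

0.6260


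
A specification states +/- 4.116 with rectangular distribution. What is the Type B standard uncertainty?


u_B = half_width / sqrt(3)
u_B = 4.116 / 1.7320508
u_B = 2.3764

2.3764


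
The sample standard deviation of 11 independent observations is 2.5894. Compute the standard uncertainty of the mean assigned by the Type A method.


u_A = s / sqrt(n)
u_A = 2.5894 / sqrt(11)
u_A = 2.5894 / 3.3166248
u_A = 0.7807

0.7807


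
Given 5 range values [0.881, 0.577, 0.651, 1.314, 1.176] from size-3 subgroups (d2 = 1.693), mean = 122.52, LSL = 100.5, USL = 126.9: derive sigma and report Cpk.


R_bar = (0.881 + 0.577 + 0.651 + 1.314 + 1.176) / 5 = 0.9198
sigma = R_bar / d2 = 0.9198 / 1.693 = 0.54329592
Cp = (USL - LSL)/(6*sigma) = (126.9 - 100.5)/(6*0.54329592) = 8.0987
Cpu = (126.9 - 122.52)/(3*0.54329592) = 2.6873
Cpl = (122.52 - 100.5)/(3*0.54329592) = 13.5101
Cpk = min(Cpu, Cpl) = 2.6873

2.6873


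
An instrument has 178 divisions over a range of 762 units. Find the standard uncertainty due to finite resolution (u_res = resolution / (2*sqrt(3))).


resolution = range / divisions
resolution = 762 / 178 = 4.2808989
u_res = resolution / (2*sqrt(3))
u_res = 4.2808989 / 3.4641016
u_res = 1.2358

1.2358


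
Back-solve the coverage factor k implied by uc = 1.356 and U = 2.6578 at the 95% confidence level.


k = U / uc
k = 2.6578 / 1.356
k = 1.96

1.96


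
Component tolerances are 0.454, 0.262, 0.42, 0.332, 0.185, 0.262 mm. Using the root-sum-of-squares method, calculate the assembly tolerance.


RSS = sqrt(0.454^2 + 0.262^2 + 0.42^2 + 0.332^2 + 0.185^2 + 0.262^2)
= sqrt(0.664253)
= 0.8150

0.8150


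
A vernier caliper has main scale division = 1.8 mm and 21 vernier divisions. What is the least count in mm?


LC = MSD / n_div
= 1.8 / 21
= 0.0857

0.0857


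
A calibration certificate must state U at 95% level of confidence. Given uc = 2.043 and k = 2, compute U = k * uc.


U = k * uc
U = 2 * 2.043
U = 4.0860

4.0860


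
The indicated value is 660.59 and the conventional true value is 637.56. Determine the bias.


Systematic error = measured - true
= 660.59 - 637.56
= 23.0300

23.0300


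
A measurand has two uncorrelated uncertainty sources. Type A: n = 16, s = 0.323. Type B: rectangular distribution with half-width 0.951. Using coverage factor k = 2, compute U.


u_A = s / sqrt(n) = 0.323 / sqrt(16) = 0.08075
u_B = half_width / sqrt(3) = 0.951 / sqrt(3) = 0.54906011
uc = sqrt(u_A^2 + u_B^2) = sqrt(0.08075^2 + 0.54906011^2) = 0.55496628
U = k * uc = 2 * 0.55496628
U = 1.1099

1.1099


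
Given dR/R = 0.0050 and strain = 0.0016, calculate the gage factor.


GF = (dR/R) / epsilon
= 0.0050 / 0.0016
= 3.1250

3.1250


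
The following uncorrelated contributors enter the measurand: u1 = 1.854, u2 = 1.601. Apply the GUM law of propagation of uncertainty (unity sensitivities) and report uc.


uc = sqrt(1.854^2 + 1.601^2)
uc = sqrt(6.000517)
uc = 2.4496

2.4496


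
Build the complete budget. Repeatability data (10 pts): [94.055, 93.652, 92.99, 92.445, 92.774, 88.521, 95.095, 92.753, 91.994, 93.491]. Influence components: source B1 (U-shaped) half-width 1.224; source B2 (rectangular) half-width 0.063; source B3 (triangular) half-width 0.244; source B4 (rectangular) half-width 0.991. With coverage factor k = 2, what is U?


mean = (94.055 + 93.652 + 92.99 + 92.445 + 92.774 + 88.521 + 95.095 + 92.753 + 91.994 + 93.491) / 10 = 92.777
s = sqrt(sum((x - mean)^2)/(n-1)) = 1.7373234
u_A = s / sqrt(n) = 1.7373234 / sqrt(10) = 0.5493899
u_B1 = 1.224 / sqrt(2) = 0.8654987
u_B2 = 0.063 / sqrt(3) = 0.036373067
u_B3 = 0.244 / sqrt(6) = 0.099612583
u_B4 = 0.991 / sqrt(3) = 0.57215412
uc = sqrt(0.5493899^2 + 0.8654987^2 + 0.036373067^2 + 0.099612583^2 + 0.57215412^2) = 1.1787804
U = k * uc = 2 * 1.1787804
U = 2.3576

2.3576


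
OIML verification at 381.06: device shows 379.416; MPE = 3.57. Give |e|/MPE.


e = indication - reference = 379.416 - 381.06 = -1.6440
|e| = 1.6440
ratio = |e| / MPE = 1.6440 / 3.57
ratio = 0.4605

0.4605


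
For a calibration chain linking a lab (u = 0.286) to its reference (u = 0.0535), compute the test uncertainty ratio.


TUR = u_lab / u_ref
= 0.286 / 0.0535
= 5.3458

5.3458


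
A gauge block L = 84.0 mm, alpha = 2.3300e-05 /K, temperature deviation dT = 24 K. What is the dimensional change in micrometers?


dL = L * alpha * dT
= 84.0 * 2.3300e-05 * 24
= 0.0469728 mm
dL_um = 0.0469728 * 1000 = 46.9728 um

46.9728


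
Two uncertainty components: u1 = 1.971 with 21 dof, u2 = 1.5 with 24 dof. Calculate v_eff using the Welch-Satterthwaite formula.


uc = sqrt(u1^2 + u2^2) = sqrt(1.971^2 + 1.5^2) = 2.4768611
v_eff = uc^4 / (u1^4/v1 + u2^4/v2)
= 2.4768611^4 / (1.971^4/21 + 1.5^4/24)
= 37.636273 / 0.92960367
v_eff = 40.4864

40.4864


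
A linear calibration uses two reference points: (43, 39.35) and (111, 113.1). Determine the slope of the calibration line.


slope = (y2 - y1) / (x2 - x1)
= (113.1 - 39.35) / (111 - 43)
= 73.7500 / 68
= 1.0846

1.0846


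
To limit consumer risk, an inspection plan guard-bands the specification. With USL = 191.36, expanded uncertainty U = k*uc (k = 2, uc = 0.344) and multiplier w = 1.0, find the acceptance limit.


U = k * uc = 2 * 0.344 = 0.688
guard band g = w * U = 1.0 * 0.688 = 0.688
AL = USL - g = 191.36 - 0.688
AL = 190.6720

190.6720


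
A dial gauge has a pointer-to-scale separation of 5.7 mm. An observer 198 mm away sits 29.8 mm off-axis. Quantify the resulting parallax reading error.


error = h * offset / d
= 5.7 * 29.8 / 198
= 0.8579

0.8579


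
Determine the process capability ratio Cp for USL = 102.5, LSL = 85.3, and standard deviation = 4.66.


Cp = (USL - LSL) / (6 * sigma)
= (102.5 - 85.3) / (6 * 4.66)
= 17.2000 / 27.9600
= 0.6152

0.6152


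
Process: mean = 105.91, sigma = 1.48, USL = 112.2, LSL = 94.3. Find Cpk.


Cpu = (USL - mean) / (3*sigma) = (112.2 - 105.91) / (3*1.48) = 1.4167
Cpl = (mean - LSL) / (3*sigma) = (105.91 - 94.3) / (3*1.48) = 2.6149
Cpk = min(Cpu, Cpl) = 1.4167

1.4167


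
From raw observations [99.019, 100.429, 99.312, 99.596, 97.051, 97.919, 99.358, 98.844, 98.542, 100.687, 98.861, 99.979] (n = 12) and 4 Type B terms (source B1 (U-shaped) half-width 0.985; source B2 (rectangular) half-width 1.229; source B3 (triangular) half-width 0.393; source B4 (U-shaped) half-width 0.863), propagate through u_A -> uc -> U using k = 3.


mean = (99.019 + 100.429 + 99.312 + 99.596 + 97.051 + 97.919 + 99.358 + 98.844 + 98.542 + 100.687 + 98.861 + 99.979) / 12 = 99.13308333
s = sqrt(sum((x - mean)^2)/(n-1)) = 1.0196071
u_A = s / sqrt(n) = 1.0196071 / sqrt(12) = 0.29433522
u_B1 = 0.985 / sqrt(2) = 0.69650018
u_B2 = 1.229 / sqrt(3) = 0.70956348
u_B3 = 0.393 / sqrt(6) = 0.16044158
u_B4 = 0.863 / sqrt(2) = 0.61023315
uc = sqrt(0.29433522^2 + 0.69650018^2 + 0.70956348^2 + 0.16044158^2 + 0.61023315^2) = 1.2138171
U = k * uc = 3 * 1.2138171
U = 3.6415

3.6415


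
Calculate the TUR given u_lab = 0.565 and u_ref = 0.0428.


TUR = u_lab / u_ref
= 0.565 / 0.0428
= 13.2009

13.2009


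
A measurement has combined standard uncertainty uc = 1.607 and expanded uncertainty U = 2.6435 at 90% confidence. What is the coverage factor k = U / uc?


k = U / uc
k = 2.6435 / 1.607
k = 1.645

1.645


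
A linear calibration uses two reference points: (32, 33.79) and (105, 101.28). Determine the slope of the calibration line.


slope = (y2 - y1) / (x2 - x1)
= (101.28 - 33.79) / (105 - 32)
= 67.4900 / 73
= 0.9245

0.9245


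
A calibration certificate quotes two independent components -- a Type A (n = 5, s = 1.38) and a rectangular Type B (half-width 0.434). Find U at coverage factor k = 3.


u_A = s / sqrt(n) = 1.38 / sqrt(5) = 0.61715476
u_B = half_width / sqrt(3) = 0.434 / sqrt(3) = 0.25057002
uc = sqrt(u_A^2 + u_B^2) = sqrt(0.61715476^2 + 0.25057002^2) = 0.66608208
U = k * uc = 3 * 0.66608208
U = 1.9982

1.9982


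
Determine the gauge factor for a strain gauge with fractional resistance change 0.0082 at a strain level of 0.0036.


GF = (dR/R) / epsilon
= 0.0082 / 0.0036
= 2.2778

2.2778


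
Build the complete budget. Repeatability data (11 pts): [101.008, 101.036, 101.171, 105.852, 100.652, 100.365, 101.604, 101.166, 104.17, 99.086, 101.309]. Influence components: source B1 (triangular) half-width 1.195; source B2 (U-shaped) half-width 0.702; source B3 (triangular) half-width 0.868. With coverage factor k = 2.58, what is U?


mean = (101.008 + 101.036 + 101.171 + 105.852 + 100.652 + 100.365 + 101.604 + 101.166 + 104.17 + 99.086 + 101.309) / 11 = 101.5835455
s = sqrt(sum((x - mean)^2)/(n-1)) = 1.8587954
u_A = s / sqrt(n) = 1.8587954 / sqrt(11) = 0.5604479
u_B1 = 1.195 / sqrt(6) = 0.48785671
u_B2 = 0.702 / sqrt(2) = 0.49638896
u_B3 = 0.868 / sqrt(6) = 0.35435952
uc = sqrt(0.5604479^2 + 0.48785671^2 + 0.49638896^2 + 0.35435952^2) = 0.96129012
U = k * uc = 2.58 * 0.96129012
U = 2.4801

2.4801


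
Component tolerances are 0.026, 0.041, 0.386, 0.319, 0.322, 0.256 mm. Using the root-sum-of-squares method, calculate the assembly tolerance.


RSS = sqrt(0.026^2 + 0.041^2 + 0.386^2 + 0.319^2 + 0.322^2 + 0.256^2)
= sqrt(0.422334)
= 0.6499

0.6499


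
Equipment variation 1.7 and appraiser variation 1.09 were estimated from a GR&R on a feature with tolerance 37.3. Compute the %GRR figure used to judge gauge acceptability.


GRR = sqrt(EV^2 + AV^2) = sqrt(1.7^2 + 1.09^2) = 2.0194306
%GRR = GRR / tol * 100 = 2.0194306 / 37.3 * 100
%GRR = 5.4140

5.4140


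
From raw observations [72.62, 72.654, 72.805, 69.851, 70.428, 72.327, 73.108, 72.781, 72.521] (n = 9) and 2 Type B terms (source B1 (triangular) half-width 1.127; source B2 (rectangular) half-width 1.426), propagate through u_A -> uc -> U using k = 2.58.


mean = (72.62 + 72.654 + 72.805 + 69.851 + 70.428 + 72.327 + 73.108 + 72.781 + 72.521) / 9 = 72.12166667
s = sqrt(sum((x - mean)^2)/(n-1)) = 1.1528387
u_A = s / sqrt(n) = 1.1528387 / sqrt(9) = 0.38427957
u_B1 = 1.127 / sqrt(6) = 0.46009582
u_B2 = 1.426 / sqrt(3) = 0.82330148
uc = sqrt(0.38427957^2 + 0.46009582^2 + 0.82330148^2) = 1.0184224
U = k * uc = 2.58 * 1.0184224
U = 2.6275

2.6275


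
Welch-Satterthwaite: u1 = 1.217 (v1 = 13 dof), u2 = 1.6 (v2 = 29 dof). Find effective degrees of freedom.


uc = sqrt(u1^2 + u2^2) = sqrt(1.217^2 + 1.6^2) = 2.010246
v_eff = uc^4 / (u1^4/v1 + u2^4/v2)
= 2.010246^4 / (1.217^4/13 + 1.6^4/29)
= 16.3304 / 0.39472656
v_eff = 41.3714

41.3714


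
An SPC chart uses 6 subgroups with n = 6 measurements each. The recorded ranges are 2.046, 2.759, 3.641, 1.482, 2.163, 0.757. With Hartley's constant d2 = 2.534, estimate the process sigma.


R_bar = (2.046 + 2.759 + 3.641 + 1.482 + 2.163 + 0.757) / 6
R_bar = 12.848 / 6 = 2.1413333
sigma_hat = R_bar / d2 = 2.1413333 / 2.534 = 0.8450

0.8450


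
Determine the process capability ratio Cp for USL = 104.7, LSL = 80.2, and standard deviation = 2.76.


Cp = (USL - LSL) / (6 * sigma)
= (104.7 - 80.2) / (6 * 2.76)
= 24.5000 / 16.5600
= 1.4795

1.4795


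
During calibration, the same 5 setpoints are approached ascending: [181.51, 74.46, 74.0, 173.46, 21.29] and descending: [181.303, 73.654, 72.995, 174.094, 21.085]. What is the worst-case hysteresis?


|181.51 - 181.303| = 0.2070
|74.46 - 73.654| = 0.8060
|74.0 - 72.995| = 1.0050
|173.46 - 174.094| = 0.6340
|21.29 - 21.085| = 0.2050
hysteresis = max(diffs) = 1.0050

1.0050


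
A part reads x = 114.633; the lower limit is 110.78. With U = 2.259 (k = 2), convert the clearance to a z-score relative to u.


u = U / k = 2.259 / 2 = 1.1295
margin = |LSL - x| = |110.78 - 114.633| = 3.853
z = margin / u = 3.853 / 1.1295
z = 3.4112

3.4112


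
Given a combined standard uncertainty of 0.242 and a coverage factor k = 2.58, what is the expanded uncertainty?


U = k * uc
U = 2.58 * 0.242
U = 0.6244

0.6244


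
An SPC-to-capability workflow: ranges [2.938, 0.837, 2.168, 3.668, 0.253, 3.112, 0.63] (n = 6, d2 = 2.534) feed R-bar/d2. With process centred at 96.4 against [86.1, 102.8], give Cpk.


R_bar = (2.938 + 0.837 + 2.168 + 3.668 + 0.253 + 3.112 + 0.63) / 7 = 1.9437143
sigma = R_bar / d2 = 1.9437143 / 2.534 = 0.76705379
Cp = (USL - LSL)/(6*sigma) = (102.8 - 86.1)/(6*0.76705379) = 3.6286
Cpu = (102.8 - 96.4)/(3*0.76705379) = 2.7812
Cpl = (96.4 - 86.1)/(3*0.76705379) = 4.4760
Cpk = min(Cpu, Cpl) = 2.7812

2.7812


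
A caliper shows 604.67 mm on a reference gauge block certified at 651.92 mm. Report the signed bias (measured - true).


Systematic error = measured - true
= 604.67 - 651.92
= -47.2500

-47.2500


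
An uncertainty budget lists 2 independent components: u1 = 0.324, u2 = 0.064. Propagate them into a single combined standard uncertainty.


uc = sqrt(0.324^2 + 0.064^2)
uc = sqrt(0.109072)
uc = 0.3303

0.3303


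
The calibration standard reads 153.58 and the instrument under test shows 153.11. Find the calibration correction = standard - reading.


Correction = standard - reading
= 153.58 - 153.11
= 0.4700

0.4700


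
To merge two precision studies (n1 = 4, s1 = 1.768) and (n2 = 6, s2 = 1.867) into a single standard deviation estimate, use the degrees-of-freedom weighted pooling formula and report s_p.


s_p = sqrt(((n1-1)*s1^2 + (n2-1)*s2^2) / (n1+n2-2))
numerator = (4-1)*1.768^2 + (6-1)*1.867^2 = 9.377472 + 17.428445 = 26.805917
denominator = 4 + 6 - 2 = 8
s_p^2 = 26.805917 / 8 = 3.3507396
s_p = sqrt(3.3507396) = 1.8305

1.8305


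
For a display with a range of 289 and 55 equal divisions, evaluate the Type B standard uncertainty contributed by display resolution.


resolution = range / divisions
resolution = 289 / 55 = 5.2545455
u_res = resolution / (2*sqrt(3))
u_res = 5.2545455 / 3.4641016
u_res = 1.5169

1.5169


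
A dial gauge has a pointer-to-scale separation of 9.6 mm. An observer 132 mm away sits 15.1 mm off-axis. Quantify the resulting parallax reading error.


error = h * offset / d
= 9.6 * 15.1 / 132
= 1.0982

1.0982


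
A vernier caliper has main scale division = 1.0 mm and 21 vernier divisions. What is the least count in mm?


LC = MSD / n_div
= 1.0 / 21
= 0.0476

0.0476


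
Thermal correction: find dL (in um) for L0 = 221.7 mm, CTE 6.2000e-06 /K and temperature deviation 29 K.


dL = L * alpha * dT
= 221.7 * 6.2000e-06 * 29
= 0.0398617 mm
dL_um = 0.0398617 * 1000 = 39.8617 um

39.8617


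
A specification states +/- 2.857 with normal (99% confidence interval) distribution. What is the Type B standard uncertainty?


u_B = half_width / 2.576
u_B = 2.857 / 2.576
u_B = 1.1091

1.1091


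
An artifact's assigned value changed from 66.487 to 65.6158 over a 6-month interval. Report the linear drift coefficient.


rate = (v2 - v1) / months
= (65.6158 - 66.487) / 6
= -0.8712 / 6
= -0.1452

-0.1452


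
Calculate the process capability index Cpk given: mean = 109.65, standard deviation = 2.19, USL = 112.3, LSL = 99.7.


Cpu = (USL - mean) / (3*sigma) = (112.3 - 109.65) / (3*2.19) = 0.4033
Cpl = (mean - LSL) / (3*sigma) = (109.65 - 99.7) / (3*2.19) = 1.5145
Cpk = min(Cpu, Cpl) = 0.4033

0.4033


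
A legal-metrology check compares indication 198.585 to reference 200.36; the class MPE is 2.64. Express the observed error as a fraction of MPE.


e = indication - reference = 198.585 - 200.36 = -1.7750
|e| = 1.7750
ratio = |e| / MPE = 1.7750 / 2.64
ratio = 0.6723

0.6723


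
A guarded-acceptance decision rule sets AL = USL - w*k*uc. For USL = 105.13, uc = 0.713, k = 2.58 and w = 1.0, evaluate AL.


U = k * uc = 2.58 * 0.713 = 1.83954
guard band g = w * U = 1.0 * 1.83954 = 1.83954
AL = USL - g = 105.13 - 1.83954
AL = 103.2905

103.2905


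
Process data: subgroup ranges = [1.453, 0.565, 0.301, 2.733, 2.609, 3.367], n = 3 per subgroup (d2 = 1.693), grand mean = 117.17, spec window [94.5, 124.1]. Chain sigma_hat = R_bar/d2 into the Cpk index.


R_bar = (1.453 + 0.565 + 0.301 + 2.733 + 2.609 + 3.367) / 6 = 1.838
sigma = R_bar / d2 = 1.838 / 1.693 = 1.0856468
Cp = (USL - LSL)/(6*sigma) = (124.1 - 94.5)/(6*1.0856468) = 4.5441
Cpu = (124.1 - 117.17)/(3*1.0856468) = 2.1278
Cpl = (117.17 - 94.5)/(3*1.0856468) = 6.9605
Cpk = min(Cpu, Cpl) = 2.1278

2.1278


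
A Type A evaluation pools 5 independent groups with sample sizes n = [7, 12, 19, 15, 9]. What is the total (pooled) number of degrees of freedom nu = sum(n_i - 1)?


nu = sum_i (n_i - 1)
nu = ((7 - 1) + (12 - 1) + (19 - 1) + (15 - 1) + (9 - 1))
nu = 6 + 11 + 18 + 14 + 8
nu = 57

57


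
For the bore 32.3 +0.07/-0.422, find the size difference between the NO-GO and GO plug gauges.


GO = nominal - lower_tol (smallest hole = maximum material condition)
GO = 32.3 - 0.422 = 31.878
NO-GO = nominal + upper_tol (largest hole = least material condition)
NO-GO = 32.3 + 0.07 = 32.37
spread = NO-GO - GO = 32.37 - 31.878 = 0.4920

0.4920


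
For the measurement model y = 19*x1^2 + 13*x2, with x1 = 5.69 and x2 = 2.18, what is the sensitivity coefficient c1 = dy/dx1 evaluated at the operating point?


y = 19*x1^2 + 13*x2
dy/dx1 = 2*19*x1
Evaluate at x1 = 5.69: c1 = 38 * 5.69
c1 = 216.2200

216.2200


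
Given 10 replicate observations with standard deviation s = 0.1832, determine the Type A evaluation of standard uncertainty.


u_A = s / sqrt(n)
u_A = 0.1832 / sqrt(10)
u_A = 0.1832 / 3.1622777
u_A = 0.0579

0.0579


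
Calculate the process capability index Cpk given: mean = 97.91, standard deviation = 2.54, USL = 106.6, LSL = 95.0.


Cpu = (USL - mean) / (3*sigma) = (106.6 - 97.91) / (3*2.54) = 1.1404
Cpl = (mean - LSL) / (3*sigma) = (97.91 - 95.0) / (3*2.54) = 0.3819
Cpk = min(Cpu, Cpl) = 0.3819

0.3819


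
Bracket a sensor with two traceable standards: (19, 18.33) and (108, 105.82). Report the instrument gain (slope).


slope = (y2 - y1) / (x2 - x1)
= (105.82 - 18.33) / (108 - 19)
= 87.4900 / 89
= 0.9830

0.9830


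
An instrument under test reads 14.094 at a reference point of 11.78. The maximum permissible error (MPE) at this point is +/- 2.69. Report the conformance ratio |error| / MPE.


e = indication - reference = 14.094 - 11.78 = 2.3140
|e| = 2.3140
ratio = |e| / MPE = 2.3140 / 2.69
ratio = 0.8602

0.8602


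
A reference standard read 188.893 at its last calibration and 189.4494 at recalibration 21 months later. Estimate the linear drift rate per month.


rate = (v2 - v1) / months
= (189.4494 - 188.893) / 21
= 0.5564 / 21
= 0.0265

0.0265


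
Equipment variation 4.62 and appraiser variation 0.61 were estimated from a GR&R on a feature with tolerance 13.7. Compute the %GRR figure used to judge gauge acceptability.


GRR = sqrt(EV^2 + AV^2) = sqrt(4.62^2 + 0.61^2) = 4.6600966
%GRR = GRR / tol * 100 = 4.6600966 / 13.7 * 100
%GRR = 34.0153

34.0153


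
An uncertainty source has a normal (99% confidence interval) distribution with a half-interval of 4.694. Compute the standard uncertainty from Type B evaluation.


u_B = half_width / 2.576
u_B = 4.694 / 2.576
u_B = 1.8222

1.8222


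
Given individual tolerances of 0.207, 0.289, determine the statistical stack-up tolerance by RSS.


RSS = sqrt(0.207^2 + 0.289^2)
= sqrt(0.12637)
= 0.3555

0.3555


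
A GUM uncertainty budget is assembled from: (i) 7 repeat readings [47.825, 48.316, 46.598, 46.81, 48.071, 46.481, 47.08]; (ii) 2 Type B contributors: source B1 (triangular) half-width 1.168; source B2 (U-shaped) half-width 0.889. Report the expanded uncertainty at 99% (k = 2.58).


mean = (47.825 + 48.316 + 46.598 + 46.81 + 48.071 + 46.481 + 47.08) / 7 = 47.31157143
s = sqrt(sum((x - mean)^2)/(n-1)) = 0.74760169
u_A = s / sqrt(n) = 0.74760169 / sqrt(7) = 0.28256688
u_B1 = 1.168 / sqrt(6) = 0.476834
u_B2 = 0.889 / sqrt(2) = 0.62861793
uc = sqrt(0.28256688^2 + 0.476834^2 + 0.62861793^2) = 0.83807828
U = k * uc = 2.58 * 0.83807828
U = 2.1622

2.1622


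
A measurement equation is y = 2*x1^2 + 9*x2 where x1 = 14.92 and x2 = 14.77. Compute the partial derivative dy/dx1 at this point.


y = 2*x1^2 + 9*x2
dy/dx1 = 2*2*x1
Evaluate at x1 = 14.92: c1 = 4 * 14.92
c1 = 59.6800

59.6800


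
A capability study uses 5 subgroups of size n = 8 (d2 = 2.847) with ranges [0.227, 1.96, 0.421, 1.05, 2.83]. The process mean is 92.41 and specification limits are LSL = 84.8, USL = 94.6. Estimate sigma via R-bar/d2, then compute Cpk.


R_bar = (0.227 + 1.96 + 0.421 + 1.05 + 2.83) / 5 = 1.2976
sigma = R_bar / d2 = 1.2976 / 2.847 = 0.45577801
Cp = (USL - LSL)/(6*sigma) = (94.6 - 84.8)/(6*0.45577801) = 3.5836
Cpu = (94.6 - 92.41)/(3*0.45577801) = 1.6017
Cpl = (92.41 - 84.8)/(3*0.45577801) = 5.5656
Cpk = min(Cpu, Cpl) = 1.6017

1.6017


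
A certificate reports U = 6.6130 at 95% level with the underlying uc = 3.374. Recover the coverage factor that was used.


k = U / uc
k = 6.6130 / 3.374
k = 1.96

1.96


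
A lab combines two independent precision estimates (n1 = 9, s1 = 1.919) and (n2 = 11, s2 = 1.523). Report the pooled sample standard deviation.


s_p = sqrt(((n1-1)*s1^2 + (n2-1)*s2^2) / (n1+n2-2))
numerator = (9-1)*1.919^2 + (11-1)*1.523^2 = 29.460488 + 23.19529 = 52.655778
denominator = 9 + 11 - 2 = 18
s_p^2 = 52.655778 / 18 = 2.925321
s_p = sqrt(2.925321) = 1.7104

1.7104


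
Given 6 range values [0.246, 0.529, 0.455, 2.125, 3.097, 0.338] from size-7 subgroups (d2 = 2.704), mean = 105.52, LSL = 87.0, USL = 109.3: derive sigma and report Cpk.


R_bar = (0.246 + 0.529 + 0.455 + 2.125 + 3.097 + 0.338) / 6 = 1.1316667
sigma = R_bar / d2 = 1.1316667 / 2.704 = 0.41851579
Cp = (USL - LSL)/(6*sigma) = (109.3 - 87.0)/(6*0.41851579) = 8.8806
Cpu = (109.3 - 105.52)/(3*0.41851579) = 3.0106
Cpl = (105.52 - 87.0)/(3*0.41851579) = 14.7505
Cpk = min(Cpu, Cpl) = 3.0106

3.0106


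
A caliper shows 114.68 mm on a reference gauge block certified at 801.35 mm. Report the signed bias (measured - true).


Systematic error = measured - true
= 114.68 - 801.35
= -686.6700

-686.6700


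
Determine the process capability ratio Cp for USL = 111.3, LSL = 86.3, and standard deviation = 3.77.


Cp = (USL - LSL) / (6 * sigma)
= (111.3 - 86.3) / (6 * 3.77)
= 25.0000 / 22.6200
= 1.1052

1.1052


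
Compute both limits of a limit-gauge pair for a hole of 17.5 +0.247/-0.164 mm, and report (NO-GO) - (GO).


GO = nominal - lower_tol (smallest hole = maximum material condition)
GO = 17.5 - 0.164 = 17.336
NO-GO = nominal + upper_tol (largest hole = least material condition)
NO-GO = 17.5 + 0.247 = 17.747
spread = NO-GO - GO = 17.747 - 17.336 = 0.4110

0.4110


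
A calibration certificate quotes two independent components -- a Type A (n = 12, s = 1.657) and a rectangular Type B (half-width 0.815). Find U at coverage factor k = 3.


u_A = s / sqrt(n) = 1.657 / sqrt(12) = 0.4783347
u_B = half_width / sqrt(3) = 0.815 / sqrt(3) = 0.47054047
uc = sqrt(u_A^2 + u_B^2) = sqrt(0.4783347^2 + 0.47054047^2) = 0.6709787
U = k * uc = 3 * 0.6709787
U = 2.0129

2.0129


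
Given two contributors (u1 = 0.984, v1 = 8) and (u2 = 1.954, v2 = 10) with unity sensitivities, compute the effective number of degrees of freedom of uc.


uc = sqrt(u1^2 + u2^2) = sqrt(0.984^2 + 1.954^2) = 2.1877779
v_eff = uc^4 / (u1^4/v1 + u2^4/v2)
= 2.1877779^4 / (0.984^4/8 + 1.954^4/10)
= 22.909358 / 1.5749909
v_eff = 14.5457

14.5457


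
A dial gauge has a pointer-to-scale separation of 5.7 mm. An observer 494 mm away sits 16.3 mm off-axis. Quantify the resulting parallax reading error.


error = h * offset / d
= 5.7 * 16.3 / 494
= 0.1881

0.1881


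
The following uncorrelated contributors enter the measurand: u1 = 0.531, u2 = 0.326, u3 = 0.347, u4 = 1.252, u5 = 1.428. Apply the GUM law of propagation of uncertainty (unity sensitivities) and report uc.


uc = sqrt(0.531^2 + 0.326^2 + 0.347^2 + 1.252^2 + 1.428^2)
uc = sqrt(4.115334)
uc = 2.0286

2.0286


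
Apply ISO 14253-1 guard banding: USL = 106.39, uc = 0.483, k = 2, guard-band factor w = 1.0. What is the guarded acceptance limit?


U = k * uc = 2 * 0.483 = 0.966
guard band g = w * U = 1.0 * 0.966 = 0.966
AL = USL - g = 106.39 - 0.966
AL = 105.4240

105.4240


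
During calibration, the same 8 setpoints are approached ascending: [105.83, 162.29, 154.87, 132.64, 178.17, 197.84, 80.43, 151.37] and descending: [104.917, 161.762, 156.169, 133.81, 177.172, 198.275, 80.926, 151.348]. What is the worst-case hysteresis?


|105.83 - 104.917| = 0.9130
|162.29 - 161.762| = 0.5280
|154.87 - 156.169| = 1.2990
|132.64 - 133.81| = 1.1700
|178.17 - 177.172| = 0.9980
|197.84 - 198.275| = 0.4350
|80.43 - 80.926| = 0.4960
|151.37 - 151.348| = 0.0220
hysteresis = max(diffs) = 1.2990

1.2990


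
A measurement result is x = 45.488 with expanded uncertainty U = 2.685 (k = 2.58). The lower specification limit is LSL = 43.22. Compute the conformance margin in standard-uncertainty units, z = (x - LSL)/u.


u = U / k = 2.685 / 2.58 = 1.0406977
margin = |LSL - x| = |43.22 - 45.488| = 2.268
z = margin / u = 2.268 / 1.0406977
z = 2.1793

2.1793


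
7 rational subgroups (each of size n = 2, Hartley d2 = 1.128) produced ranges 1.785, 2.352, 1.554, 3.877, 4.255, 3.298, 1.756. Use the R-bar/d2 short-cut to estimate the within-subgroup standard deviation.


R_bar = (1.785 + 2.352 + 1.554 + 3.877 + 4.255 + 3.298 + 1.756) / 7
R_bar = 18.877 / 7 = 2.6967143
sigma_hat = R_bar / d2 = 2.6967143 / 1.128 = 2.3907

2.3907


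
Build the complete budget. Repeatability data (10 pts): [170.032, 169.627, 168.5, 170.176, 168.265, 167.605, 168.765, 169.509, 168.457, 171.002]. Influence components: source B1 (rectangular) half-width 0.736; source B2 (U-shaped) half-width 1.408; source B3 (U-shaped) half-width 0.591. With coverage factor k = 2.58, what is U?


mean = (170.032 + 169.627 + 168.5 + 170.176 + 168.265 + 167.605 + 168.765 + 169.509 + 168.457 + 171.002) / 10 = 169.1938
s = sqrt(sum((x - mean)^2)/(n-1)) = 1.044507
u_A = s / sqrt(n) = 1.044507 / sqrt(10) = 0.33030212
u_B1 = 0.736 / sqrt(3) = 0.4249298
u_B2 = 1.408 / sqrt(2) = 0.99560635
u_B3 = 0.591 / sqrt(2) = 0.41790011
uc = sqrt(0.33030212^2 + 0.4249298^2 + 0.99560635^2 + 0.41790011^2) = 1.2064565
U = k * uc = 2.58 * 1.2064565
U = 3.1127

3.1127


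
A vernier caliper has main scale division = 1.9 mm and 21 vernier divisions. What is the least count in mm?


LC = MSD / n_div
= 1.9 / 21
= 0.0905

0.0905


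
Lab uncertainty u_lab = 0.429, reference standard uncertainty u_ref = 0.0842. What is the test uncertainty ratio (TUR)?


TUR = u_lab / u_ref
= 0.429 / 0.0842
= 5.0950

5.0950


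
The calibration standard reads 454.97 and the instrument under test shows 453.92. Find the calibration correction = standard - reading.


Correction = standard - reading
= 454.97 - 453.92
= 1.0500

1.0500


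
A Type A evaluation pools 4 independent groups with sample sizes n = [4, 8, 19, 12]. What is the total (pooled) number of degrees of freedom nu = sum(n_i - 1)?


nu = sum_i (n_i - 1)
nu = ((4 - 1) + (8 - 1) + (19 - 1) + (12 - 1))
nu = 3 + 7 + 18 + 11
nu = 39

39


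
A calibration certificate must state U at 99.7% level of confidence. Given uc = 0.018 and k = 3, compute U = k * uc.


U = k * uc
U = 3 * 0.018
U = 0.0540

0.0540


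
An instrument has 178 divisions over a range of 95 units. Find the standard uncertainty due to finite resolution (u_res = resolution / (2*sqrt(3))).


resolution = range / divisions
resolution = 95 / 178 = 0.53370787
u_res = resolution / (2*sqrt(3))
u_res = 0.53370787 / 3.4641016
u_res = 0.1541

0.1541


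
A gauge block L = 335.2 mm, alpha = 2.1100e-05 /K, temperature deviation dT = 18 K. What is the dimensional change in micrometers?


dL = L * alpha * dT
= 335.2 * 2.1100e-05 * 18
= 0.1273090 mm
dL_um = 0.1273090 * 1000 = 127.3090 um

127.3090


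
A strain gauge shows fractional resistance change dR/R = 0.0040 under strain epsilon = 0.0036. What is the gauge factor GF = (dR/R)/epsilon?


GF = (dR/R) / epsilon
= 0.0040 / 0.0036
= 1.1111

1.1111


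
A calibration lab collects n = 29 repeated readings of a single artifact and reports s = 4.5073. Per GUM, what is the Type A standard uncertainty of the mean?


u_A = s / sqrt(n)
u_A = 4.5073 / sqrt(29)
u_A = 4.5073 / 5.3851648
u_A = 0.8370

0.8370


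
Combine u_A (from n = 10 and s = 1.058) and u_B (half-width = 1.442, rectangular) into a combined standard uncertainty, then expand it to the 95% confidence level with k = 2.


u_A = s / sqrt(n) = 1.058 / sqrt(10) = 0.33456898
u_B = half_width / sqrt(3) = 1.442 / sqrt(3) = 0.83253909
uc = sqrt(u_A^2 + u_B^2) = sqrt(0.33456898^2 + 0.83253909^2) = 0.8972501
U = k * uc = 2 * 0.8972501
U = 1.7945

1.7945


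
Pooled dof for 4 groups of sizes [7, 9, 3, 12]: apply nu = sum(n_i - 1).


nu = sum_i (n_i - 1)
nu = ((7 - 1) + (9 - 1) + (3 - 1) + (12 - 1))
nu = 6 + 8 + 2 + 11
nu = 27

27


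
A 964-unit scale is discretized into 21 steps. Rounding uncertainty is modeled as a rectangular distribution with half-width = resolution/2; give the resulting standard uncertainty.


resolution = range / divisions
resolution = 964 / 21 = 45.904762
u_res = resolution / (2*sqrt(3))
u_res = 45.904762 / 3.4641016
u_res = 13.2516

13.2516


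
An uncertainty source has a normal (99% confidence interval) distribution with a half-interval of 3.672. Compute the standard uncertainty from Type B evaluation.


u_B = half_width / 2.576
u_B = 3.672 / 2.576
u_B = 1.4255

1.4255


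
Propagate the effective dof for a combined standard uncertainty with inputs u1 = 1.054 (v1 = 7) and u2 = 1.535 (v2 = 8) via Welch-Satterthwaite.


uc = sqrt(u1^2 + u2^2) = sqrt(1.054^2 + 1.535^2) = 1.862026
v_eff = uc^4 / (u1^4/v1 + u2^4/v2)
= 1.862026^4 / (1.054^4/7 + 1.535^4/8)
= 12.021065 / 0.87027944
v_eff = 13.8129

13.8129


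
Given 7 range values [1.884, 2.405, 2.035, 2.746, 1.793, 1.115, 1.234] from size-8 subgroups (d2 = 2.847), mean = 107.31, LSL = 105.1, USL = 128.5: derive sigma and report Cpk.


R_bar = (1.884 + 2.405 + 2.035 + 2.746 + 1.793 + 1.115 + 1.234) / 7 = 1.8874286
sigma = R_bar / d2 = 1.8874286 / 2.847 = 0.66295349
Cp = (USL - LSL)/(6*sigma) = (128.5 - 105.1)/(6*0.66295349) = 5.8828
Cpu = (128.5 - 107.31)/(3*0.66295349) = 10.6543
Cpl = (107.31 - 105.1)/(3*0.66295349) = 1.1112
Cpk = min(Cpu, Cpl) = 1.1112

1.1112


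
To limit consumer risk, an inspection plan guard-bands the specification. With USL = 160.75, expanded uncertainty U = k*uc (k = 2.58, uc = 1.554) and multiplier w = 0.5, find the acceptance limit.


U = k * uc = 2.58 * 1.554 = 4.00932
guard band g = w * U = 0.5 * 4.00932 = 2.00466
AL = USL - g = 160.75 - 2.00466
AL = 158.7453

158.7453


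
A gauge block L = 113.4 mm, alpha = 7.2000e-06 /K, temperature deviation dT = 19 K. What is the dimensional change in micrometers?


dL = L * alpha * dT
= 113.4 * 7.2000e-06 * 19
= 0.0155131 mm
dL_um = 0.0155131 * 1000 = 15.5131 um

15.5131


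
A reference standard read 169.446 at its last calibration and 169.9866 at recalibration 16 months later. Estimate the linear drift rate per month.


rate = (v2 - v1) / months
= (169.9866 - 169.446) / 16
= 0.5406 / 16
= 0.0338

0.0338


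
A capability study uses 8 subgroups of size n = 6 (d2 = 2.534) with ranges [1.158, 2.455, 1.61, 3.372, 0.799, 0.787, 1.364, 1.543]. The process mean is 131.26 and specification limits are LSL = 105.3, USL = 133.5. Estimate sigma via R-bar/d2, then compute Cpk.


R_bar = (1.158 + 2.455 + 1.61 + 3.372 + 0.799 + 0.787 + 1.364 + 1.543) / 8 = 1.636
sigma = R_bar / d2 = 1.636 / 2.534 = 0.64561957
Cp = (USL - LSL)/(6*sigma) = (133.5 - 105.3)/(6*0.64561957) = 7.2798
Cpu = (133.5 - 131.26)/(3*0.64561957) = 1.1565
Cpl = (131.26 - 105.3)/(3*0.64561957) = 13.4031
Cpk = min(Cpu, Cpl) = 1.1565

1.1565


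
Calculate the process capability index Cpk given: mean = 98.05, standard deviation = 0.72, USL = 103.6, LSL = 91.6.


Cpu = (USL - mean) / (3*sigma) = (103.6 - 98.05) / (3*0.72) = 2.5694
Cpl = (mean - LSL) / (3*sigma) = (98.05 - 91.6) / (3*0.72) = 2.9861
Cpk = min(Cpu, Cpl) = 2.5694

2.5694


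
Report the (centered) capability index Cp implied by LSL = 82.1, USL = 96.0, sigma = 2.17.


Cp = (USL - LSL) / (6 * sigma)
= (96.0 - 82.1) / (6 * 2.17)
= 13.9000 / 13.0200
= 1.0676

1.0676
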